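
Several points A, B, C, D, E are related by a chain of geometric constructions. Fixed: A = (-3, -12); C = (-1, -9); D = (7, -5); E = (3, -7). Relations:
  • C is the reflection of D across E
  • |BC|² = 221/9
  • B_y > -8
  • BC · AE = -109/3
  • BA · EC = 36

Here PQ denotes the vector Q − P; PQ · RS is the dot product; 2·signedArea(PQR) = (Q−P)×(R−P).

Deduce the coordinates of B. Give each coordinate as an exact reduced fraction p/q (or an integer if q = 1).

B = (11/3, -22/3)

1. B_x = 11/3  [BC · AE = -109/3 ∩ BA · EC = 36]
2. B_y = -22/3  [BC · AE = -109/3 ∩ BA · EC = 36]
   → B = (11/3, -22/3)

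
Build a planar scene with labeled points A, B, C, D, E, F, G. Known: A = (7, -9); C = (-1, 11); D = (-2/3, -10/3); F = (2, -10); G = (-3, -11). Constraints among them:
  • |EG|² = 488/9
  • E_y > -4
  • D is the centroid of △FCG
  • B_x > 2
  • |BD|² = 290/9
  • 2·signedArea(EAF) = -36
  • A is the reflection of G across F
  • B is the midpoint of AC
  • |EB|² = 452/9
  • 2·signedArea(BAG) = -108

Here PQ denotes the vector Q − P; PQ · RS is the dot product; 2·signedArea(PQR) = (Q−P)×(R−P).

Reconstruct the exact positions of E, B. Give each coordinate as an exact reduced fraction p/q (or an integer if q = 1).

B = (3, 1)
E = (-7/3, -11/3)

1. E_x = -7/3  [line 1·x + -5·y + -16 = 0 ∩ |EG|² = 488/9]
2. E_y = -11/3  [line 1·x + -5·y + -16 = 0 ∩ |EG|² = 488/9]
   → E = (-7/3, -11/3)
3. B_x = 3  [B is the midpoint of AC]
4. B_y = 1  [B is the midpoint of AC]
   → B = (3, 1)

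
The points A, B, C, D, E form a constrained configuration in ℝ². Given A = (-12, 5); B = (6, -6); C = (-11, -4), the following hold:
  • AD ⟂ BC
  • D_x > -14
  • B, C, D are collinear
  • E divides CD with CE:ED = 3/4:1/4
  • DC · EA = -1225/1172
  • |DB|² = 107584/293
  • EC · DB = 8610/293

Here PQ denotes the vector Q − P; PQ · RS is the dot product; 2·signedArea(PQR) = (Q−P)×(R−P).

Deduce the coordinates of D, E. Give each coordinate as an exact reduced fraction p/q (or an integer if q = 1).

D = (-3818/293, -1102/293)
E = (-14677/1172, -2239/586)

1. D_x = -3818/293  [B, C, D are collinear ∩ AD ⟂ BC]
2. D_y = -1102/293  [B, C, D are collinear ∩ AD ⟂ BC]
   → D = (-3818/293, -1102/293)
3. E_x = -14677/1172  [E divides CD with CE:ED = 3/4:1/4]
4. E_y = -2239/586  [E divides CD with CE:ED = 3/4:1/4]
   → E = (-14677/1172, -2239/586)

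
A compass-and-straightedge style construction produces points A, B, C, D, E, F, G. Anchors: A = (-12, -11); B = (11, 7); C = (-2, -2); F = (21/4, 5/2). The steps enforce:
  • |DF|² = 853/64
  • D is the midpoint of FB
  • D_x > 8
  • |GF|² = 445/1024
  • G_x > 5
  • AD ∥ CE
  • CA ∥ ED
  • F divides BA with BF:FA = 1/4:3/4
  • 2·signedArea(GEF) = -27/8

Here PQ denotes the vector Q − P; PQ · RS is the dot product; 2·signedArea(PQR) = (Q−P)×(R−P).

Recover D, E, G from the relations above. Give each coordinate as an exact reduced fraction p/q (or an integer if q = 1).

D = (65/8, 19/4)
E = (145/8, 55/4)
G = (179/32, 49/16)

1. D_x = 65/8  [D is the midpoint of FB]
2. D_y = 19/4  [D is the midpoint of FB]
   → D = (65/8, 19/4)
3. E_x = 145/8  [CA ∥ ED ∩ AD ∥ CE]
4. E_y = 55/4  [CA ∥ ED ∩ AD ∥ CE]
   → E = (145/8, 55/4)
5. G_x = 179/32  [line 45/4·x + -103/8·y + -47/2 = 0 ∩ |GF|² = 445/1024]
6. G_y = 49/16  [line 45/4·x + -103/8·y + -47/2 = 0 ∩ |GF|² = 445/1024]
   → G = (179/32, 49/16)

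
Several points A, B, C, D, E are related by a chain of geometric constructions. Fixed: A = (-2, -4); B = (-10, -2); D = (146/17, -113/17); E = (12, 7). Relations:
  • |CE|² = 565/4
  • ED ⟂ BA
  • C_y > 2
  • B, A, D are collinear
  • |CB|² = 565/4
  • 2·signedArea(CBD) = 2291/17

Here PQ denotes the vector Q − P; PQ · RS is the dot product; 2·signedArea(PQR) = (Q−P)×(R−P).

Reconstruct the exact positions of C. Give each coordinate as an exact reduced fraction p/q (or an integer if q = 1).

1. C_x = 1  [line 79/17·x + 316/17·y + -869/17 = 0 ∩ |CE|² = 565/4]
2. C_y = 5/2  [line 79/17·x + 316/17·y + -869/17 = 0 ∩ |CE|² = 565/4]
   → C = (1, 5/2)

C = (1, 5/2)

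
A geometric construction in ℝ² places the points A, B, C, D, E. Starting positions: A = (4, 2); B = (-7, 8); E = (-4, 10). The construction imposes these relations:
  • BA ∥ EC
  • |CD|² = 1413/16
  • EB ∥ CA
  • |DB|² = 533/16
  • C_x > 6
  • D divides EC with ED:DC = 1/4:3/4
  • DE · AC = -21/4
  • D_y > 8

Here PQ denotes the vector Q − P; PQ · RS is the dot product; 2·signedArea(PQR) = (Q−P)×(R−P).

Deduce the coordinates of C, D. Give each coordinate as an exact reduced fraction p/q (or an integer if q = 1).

1. C_x = 7  [EB ∥ CA ∩ BA ∥ EC]
2. C_y = 4  [EB ∥ CA ∩ BA ∥ EC]
   → C = (7, 4)
3. D_x = -5/4  [D divides EC with ED:DC = 1/4:3/4]
4. D_y = 17/2  [D divides EC with ED:DC = 1/4:3/4]
   → D = (-5/4, 17/2)

C = (7, 4)
D = (-5/4, 17/2)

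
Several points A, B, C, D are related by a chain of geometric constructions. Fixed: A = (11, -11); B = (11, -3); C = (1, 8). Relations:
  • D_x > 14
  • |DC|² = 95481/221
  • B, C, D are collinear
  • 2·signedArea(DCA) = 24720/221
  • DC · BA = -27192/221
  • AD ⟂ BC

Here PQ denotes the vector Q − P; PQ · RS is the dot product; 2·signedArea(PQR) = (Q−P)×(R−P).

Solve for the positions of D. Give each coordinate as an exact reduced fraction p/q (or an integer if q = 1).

D = (3311/221, -1631/221)

1. D_x = 3311/221  [B, C, D are collinear ∩ AD ⟂ BC]
2. D_y = -1631/221  [B, C, D are collinear ∩ AD ⟂ BC]
   → D = (3311/221, -1631/221)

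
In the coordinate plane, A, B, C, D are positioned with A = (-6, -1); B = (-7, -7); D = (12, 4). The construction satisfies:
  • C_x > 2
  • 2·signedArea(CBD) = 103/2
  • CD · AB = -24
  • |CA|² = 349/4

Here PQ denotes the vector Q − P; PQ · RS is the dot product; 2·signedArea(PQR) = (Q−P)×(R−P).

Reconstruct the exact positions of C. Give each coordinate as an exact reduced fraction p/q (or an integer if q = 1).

1. C_x = 3  [2·signedArea(CBD) = 103/2 ∩ CD · AB = -24]
2. C_y = 3/2  [2·signedArea(CBD) = 103/2 ∩ CD · AB = -24]
   → C = (3, 3/2)

C = (3, 3/2)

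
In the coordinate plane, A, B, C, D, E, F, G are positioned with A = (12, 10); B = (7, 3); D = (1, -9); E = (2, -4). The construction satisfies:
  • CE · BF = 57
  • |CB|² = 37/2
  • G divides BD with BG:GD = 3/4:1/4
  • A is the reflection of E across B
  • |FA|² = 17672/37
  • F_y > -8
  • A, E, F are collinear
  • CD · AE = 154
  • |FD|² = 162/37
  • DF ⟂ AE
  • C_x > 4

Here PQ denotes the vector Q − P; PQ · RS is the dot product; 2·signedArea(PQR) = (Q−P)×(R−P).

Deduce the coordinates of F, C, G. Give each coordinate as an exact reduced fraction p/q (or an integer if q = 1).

1. F_x = -26/37  [A, E, F are collinear ∩ DF ⟂ AE]
2. F_y = -288/37  [A, E, F are collinear ∩ DF ⟂ AE]
   → F = (-26/37, -288/37)
3. C_x = 9/2  [line 285/37·x + 399/37·y + -1083/37 = 0 ∩ |CB|² = 37/2]
4. C_y = -1/2  [line 285/37·x + 399/37·y + -1083/37 = 0 ∩ |CB|² = 37/2]
   → C = (9/2, -1/2)
5. G_x = 5/2  [G divides BD with BG:GD = 3/4:1/4]
6. G_y = -6  [G divides BD with BG:GD = 3/4:1/4]
   → G = (5/2, -6)

C = (9/2, -1/2)
F = (-26/37, -288/37)
G = (5/2, -6)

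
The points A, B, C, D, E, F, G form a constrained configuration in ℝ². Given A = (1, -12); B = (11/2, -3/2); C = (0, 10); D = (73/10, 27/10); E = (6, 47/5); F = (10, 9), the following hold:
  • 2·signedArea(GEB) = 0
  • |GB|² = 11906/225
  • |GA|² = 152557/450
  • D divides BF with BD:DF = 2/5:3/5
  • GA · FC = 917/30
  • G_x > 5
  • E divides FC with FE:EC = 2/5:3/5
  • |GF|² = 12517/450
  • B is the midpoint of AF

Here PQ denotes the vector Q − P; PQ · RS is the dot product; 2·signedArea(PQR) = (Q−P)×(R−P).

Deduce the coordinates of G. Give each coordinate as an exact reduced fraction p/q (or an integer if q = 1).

G = (35/6, 173/30)

1. G_x = 35/6  [2·signedArea(GEB) = 0 ∩ GA · FC = 917/30]
2. G_y = 173/30  [2·signedArea(GEB) = 0 ∩ GA · FC = 917/30]
   → G = (35/6, 173/30)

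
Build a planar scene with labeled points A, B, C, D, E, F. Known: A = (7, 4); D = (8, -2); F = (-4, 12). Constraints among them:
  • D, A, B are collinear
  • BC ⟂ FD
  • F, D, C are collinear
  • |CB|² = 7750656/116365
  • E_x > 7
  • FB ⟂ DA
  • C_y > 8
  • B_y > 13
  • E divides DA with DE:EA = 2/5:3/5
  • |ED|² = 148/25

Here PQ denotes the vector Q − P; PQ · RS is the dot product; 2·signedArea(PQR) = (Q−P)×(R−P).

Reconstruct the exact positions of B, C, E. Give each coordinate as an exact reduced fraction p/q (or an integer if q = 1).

1. B_x = 200/37  [D, A, B are collinear ∩ FB ⟂ DA]
2. B_y = 502/37  [D, A, B are collinear ∩ FB ⟂ DA]
   → B = (200/37, 502/37)
3. C_x = -2488/3145  [F, D, C are collinear ∩ BC ⟂ FD]
4. C_y = 25966/3145  [F, D, C are collinear ∩ BC ⟂ FD]
   → C = (-2488/3145, 25966/3145)
5. E_x = 38/5  [E divides DA with DE:EA = 2/5:3/5]
6. E_y = 2/5  [E divides DA with DE:EA = 2/5:3/5]
   → E = (38/5, 2/5)

B = (200/37, 502/37)
C = (-2488/3145, 25966/3145)
E = (38/5, 2/5)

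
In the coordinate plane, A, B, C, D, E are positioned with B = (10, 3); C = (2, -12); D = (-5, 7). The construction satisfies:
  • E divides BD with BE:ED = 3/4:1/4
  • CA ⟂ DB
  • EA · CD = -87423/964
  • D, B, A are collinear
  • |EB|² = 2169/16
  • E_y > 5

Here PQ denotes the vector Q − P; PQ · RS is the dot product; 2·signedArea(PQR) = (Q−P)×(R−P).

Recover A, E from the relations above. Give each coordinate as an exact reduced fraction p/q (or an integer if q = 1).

A = (1510/241, 963/241)
E = (-5/4, 6)

1. A_x = 1510/241  [D, B, A are collinear ∩ CA ⟂ DB]
2. A_y = 963/241  [D, B, A are collinear ∩ CA ⟂ DB]
   → A = (1510/241, 963/241)
3. E_x = -5/4  [E divides BD with BE:ED = 3/4:1/4]
4. E_y = 6  [E divides BD with BE:ED = 3/4:1/4]
   → E = (-5/4, 6)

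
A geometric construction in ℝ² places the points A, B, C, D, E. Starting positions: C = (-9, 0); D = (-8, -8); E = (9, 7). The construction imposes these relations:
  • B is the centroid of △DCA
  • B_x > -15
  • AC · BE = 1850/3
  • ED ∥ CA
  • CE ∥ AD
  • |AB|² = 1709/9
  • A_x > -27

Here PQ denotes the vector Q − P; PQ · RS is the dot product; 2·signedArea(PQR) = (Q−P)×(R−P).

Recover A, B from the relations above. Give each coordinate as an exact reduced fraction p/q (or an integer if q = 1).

1. A_x = -26  [CE ∥ AD ∩ ED ∥ CA]
2. A_y = -15  [CE ∥ AD ∩ ED ∥ CA]
   → A = (-26, -15)
3. B_x = -43/3  [B is the centroid of △DCA]
4. B_y = -23/3  [B is the centroid of △DCA]
   → B = (-43/3, -23/3)

A = (-26, -15)
B = (-43/3, -23/3)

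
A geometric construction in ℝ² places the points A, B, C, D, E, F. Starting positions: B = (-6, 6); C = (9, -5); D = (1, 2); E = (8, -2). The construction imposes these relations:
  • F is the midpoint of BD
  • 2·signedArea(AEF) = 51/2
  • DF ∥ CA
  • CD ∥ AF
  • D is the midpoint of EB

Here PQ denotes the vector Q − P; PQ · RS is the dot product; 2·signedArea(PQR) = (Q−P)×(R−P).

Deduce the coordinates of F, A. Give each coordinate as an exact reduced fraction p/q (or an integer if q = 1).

A = (11/2, -3)
F = (-5/2, 4)

1. F_x = -5/2  [F is the midpoint of BD]
2. F_y = 4  [F is the midpoint of BD]
   → F = (-5/2, 4)
3. A_x = 11/2  [CD ∥ AF ∩ DF ∥ CA]
4. A_y = -3  [CD ∥ AF ∩ DF ∥ CA]
   → A = (11/2, -3)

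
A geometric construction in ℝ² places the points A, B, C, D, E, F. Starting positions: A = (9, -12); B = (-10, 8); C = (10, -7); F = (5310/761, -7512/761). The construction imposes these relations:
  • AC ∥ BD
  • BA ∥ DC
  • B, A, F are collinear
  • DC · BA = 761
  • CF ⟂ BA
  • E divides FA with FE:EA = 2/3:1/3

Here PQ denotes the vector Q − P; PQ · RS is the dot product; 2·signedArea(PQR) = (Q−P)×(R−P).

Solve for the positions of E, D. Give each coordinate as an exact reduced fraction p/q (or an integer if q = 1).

D = (-9, 13)
E = (6336/761, -8592/761)

1. E_x = 6336/761  [E divides FA with FE:EA = 2/3:1/3]
2. E_y = -8592/761  [E divides FA with FE:EA = 2/3:1/3]
   → E = (6336/761, -8592/761)
3. D_x = -9  [BA ∥ DC ∩ AC ∥ BD]
4. D_y = 13  [BA ∥ DC ∩ AC ∥ BD]
   → D = (-9, 13)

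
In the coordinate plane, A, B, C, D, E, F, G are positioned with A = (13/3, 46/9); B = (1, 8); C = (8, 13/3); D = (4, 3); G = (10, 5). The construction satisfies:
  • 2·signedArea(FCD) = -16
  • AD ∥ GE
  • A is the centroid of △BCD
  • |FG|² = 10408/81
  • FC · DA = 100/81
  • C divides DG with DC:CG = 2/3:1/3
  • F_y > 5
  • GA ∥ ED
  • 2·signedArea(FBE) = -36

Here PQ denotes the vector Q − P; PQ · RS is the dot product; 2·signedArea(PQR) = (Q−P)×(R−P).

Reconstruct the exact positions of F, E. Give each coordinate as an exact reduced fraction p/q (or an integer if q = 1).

E = (29/3, 26/9)
F = (-4/3, 47/9)

1. F_x = -4/3  [2·signedArea(FCD) = -16 ∩ FC · DA = 100/81]
2. F_y = 47/9  [2·signedArea(FCD) = -16 ∩ FC · DA = 100/81]
   → F = (-4/3, 47/9)
3. E_x = 29/3  [GA ∥ ED ∩ AD ∥ GE]
4. E_y = 26/9  [GA ∥ ED ∩ AD ∥ GE]
   → E = (29/3, 26/9)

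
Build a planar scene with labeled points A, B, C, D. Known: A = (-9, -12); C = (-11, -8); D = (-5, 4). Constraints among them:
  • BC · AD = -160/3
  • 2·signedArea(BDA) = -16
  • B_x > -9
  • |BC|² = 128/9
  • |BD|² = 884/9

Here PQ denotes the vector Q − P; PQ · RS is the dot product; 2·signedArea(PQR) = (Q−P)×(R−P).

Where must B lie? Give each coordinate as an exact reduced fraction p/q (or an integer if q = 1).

B = (-25/3, -16/3)

1. B_x = -25/3  [2·signedArea(BDA) = -16 ∩ BC · AD = -160/3]
2. B_y = -16/3  [2·signedArea(BDA) = -16 ∩ BC · AD = -160/3]
   → B = (-25/3, -16/3)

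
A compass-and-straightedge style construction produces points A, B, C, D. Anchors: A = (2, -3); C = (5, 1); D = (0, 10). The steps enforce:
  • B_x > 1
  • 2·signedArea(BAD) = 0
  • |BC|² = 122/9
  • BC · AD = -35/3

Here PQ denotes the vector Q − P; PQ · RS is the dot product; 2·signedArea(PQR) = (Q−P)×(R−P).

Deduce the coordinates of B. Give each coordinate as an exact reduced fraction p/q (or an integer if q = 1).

B = (4/3, 4/3)

1. B_x = 4/3  [2·signedArea(BAD) = 0 ∩ BC · AD = -35/3]
2. B_y = 4/3  [2·signedArea(BAD) = 0 ∩ BC · AD = -35/3]
   → B = (4/3, 4/3)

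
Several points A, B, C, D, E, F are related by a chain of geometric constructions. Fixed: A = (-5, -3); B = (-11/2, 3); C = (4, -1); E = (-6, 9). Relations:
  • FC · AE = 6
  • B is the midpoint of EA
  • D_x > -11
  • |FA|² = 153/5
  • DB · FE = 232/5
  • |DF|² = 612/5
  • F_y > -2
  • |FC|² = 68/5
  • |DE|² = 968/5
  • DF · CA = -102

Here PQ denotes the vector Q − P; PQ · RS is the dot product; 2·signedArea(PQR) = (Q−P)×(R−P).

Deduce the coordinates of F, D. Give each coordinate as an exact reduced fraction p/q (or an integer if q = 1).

D = (-52/5, -21/5)
F = (2/5, -9/5)

1. F_x = 2/5  [line 1·x + -12·y + -22 = 0 ∩ |FA|² = 153/5]
2. F_y = -9/5  [line 1·x + -12·y + -22 = 0 ∩ |FA|² = 153/5]
   → F = (2/5, -9/5)
3. D_x = -52/5  [DB · FE = 232/5 ∩ DF · CA = -102]
4. D_y = -21/5  [DB · FE = 232/5 ∩ DF · CA = -102]
   → D = (-52/5, -21/5)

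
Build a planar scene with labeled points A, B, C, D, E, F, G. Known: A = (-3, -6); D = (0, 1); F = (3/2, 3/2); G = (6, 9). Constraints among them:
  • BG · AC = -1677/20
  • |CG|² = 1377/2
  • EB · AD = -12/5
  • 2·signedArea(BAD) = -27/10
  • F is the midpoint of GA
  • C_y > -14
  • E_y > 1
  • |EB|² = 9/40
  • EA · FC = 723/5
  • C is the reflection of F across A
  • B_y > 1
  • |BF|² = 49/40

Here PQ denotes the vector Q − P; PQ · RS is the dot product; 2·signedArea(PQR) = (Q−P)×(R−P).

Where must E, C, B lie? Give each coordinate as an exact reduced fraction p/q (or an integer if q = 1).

B = (9/20, 23/20)
C = (-15/2, -27/2)
E = (9/10, 13/10)

1. C_x = -15/2  [C is the reflection of F across A]
2. C_y = -27/2  [C is the reflection of F across A]
   → C = (-15/2, -27/2)
3. B_x = 9/20  [2·signedArea(BAD) = -27/10 ∩ BG · AC = -1677/20]
4. B_y = 23/20  [2·signedArea(BAD) = -27/10 ∩ BG · AC = -1677/20]
   → B = (9/20, 23/20)
5. E_x = 9/10  [EB · AD = -12/5 ∩ EA · FC = 723/5]
6. E_y = 13/10  [EB · AD = -12/5 ∩ EA · FC = 723/5]
   → E = (9/10, 13/10)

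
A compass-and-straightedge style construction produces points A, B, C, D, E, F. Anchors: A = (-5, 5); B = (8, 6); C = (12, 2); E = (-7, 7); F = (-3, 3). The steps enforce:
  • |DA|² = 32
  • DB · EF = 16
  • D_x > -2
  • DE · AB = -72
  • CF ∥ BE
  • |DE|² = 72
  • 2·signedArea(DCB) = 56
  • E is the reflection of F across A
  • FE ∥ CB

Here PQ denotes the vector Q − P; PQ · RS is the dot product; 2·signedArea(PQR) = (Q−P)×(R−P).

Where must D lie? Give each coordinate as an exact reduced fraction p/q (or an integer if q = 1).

1. D_x = -1  [2·signedArea(DCB) = 56 ∩ DB · EF = 16]
2. D_y = 1  [2·signedArea(DCB) = 56 ∩ DB · EF = 16]
   → D = (-1, 1)

D = (-1, 1)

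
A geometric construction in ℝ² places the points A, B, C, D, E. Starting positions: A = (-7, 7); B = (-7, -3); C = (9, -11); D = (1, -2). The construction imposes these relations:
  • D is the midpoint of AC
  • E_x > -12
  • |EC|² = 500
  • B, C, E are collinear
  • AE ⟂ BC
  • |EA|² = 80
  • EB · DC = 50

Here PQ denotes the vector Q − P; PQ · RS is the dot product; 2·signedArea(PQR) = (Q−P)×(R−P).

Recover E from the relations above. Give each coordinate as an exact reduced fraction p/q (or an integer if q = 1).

E = (-11, -1)

1. E_x = -11  [B, C, E are collinear ∩ AE ⟂ BC]
2. E_y = -1  [B, C, E are collinear ∩ AE ⟂ BC]
   → E = (-11, -1)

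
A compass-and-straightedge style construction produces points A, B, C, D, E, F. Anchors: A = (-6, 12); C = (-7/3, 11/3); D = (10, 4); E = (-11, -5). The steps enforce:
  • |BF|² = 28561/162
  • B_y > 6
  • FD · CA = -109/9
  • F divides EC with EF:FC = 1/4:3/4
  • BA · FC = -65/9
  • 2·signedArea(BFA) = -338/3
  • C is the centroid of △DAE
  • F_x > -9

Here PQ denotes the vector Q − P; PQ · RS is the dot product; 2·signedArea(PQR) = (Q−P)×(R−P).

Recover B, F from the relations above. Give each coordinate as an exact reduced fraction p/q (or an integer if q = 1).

1. F_x = -53/6  [F divides EC with EF:FC = 1/4:3/4]
2. F_y = -17/6  [F divides EC with EF:FC = 1/4:3/4]
   → F = (-53/6, -17/6)
3. B_x = 5/9  [2·signedArea(BFA) = -338/3 ∩ BA · FC = -65/9]
4. B_y = 59/9  [2·signedArea(BFA) = -338/3 ∩ BA · FC = -65/9]
   → B = (5/9, 59/9)

B = (5/9, 59/9)
F = (-53/6, -17/6)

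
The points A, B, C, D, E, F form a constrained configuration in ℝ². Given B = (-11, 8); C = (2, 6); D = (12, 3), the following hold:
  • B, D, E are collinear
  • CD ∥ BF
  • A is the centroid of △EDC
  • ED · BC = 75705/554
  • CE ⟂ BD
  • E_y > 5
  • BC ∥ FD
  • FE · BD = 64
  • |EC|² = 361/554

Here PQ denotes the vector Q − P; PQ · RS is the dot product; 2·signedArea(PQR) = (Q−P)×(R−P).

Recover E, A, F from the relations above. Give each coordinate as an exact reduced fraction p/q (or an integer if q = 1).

A = (2923/554, 7873/1662)
E = (1013/554, 2887/554)
F = (-1, 5)

1. E_x = 1013/554  [B, D, E are collinear ∩ CE ⟂ BD]
2. E_y = 2887/554  [B, D, E are collinear ∩ CE ⟂ BD]
   → E = (1013/554, 2887/554)
3. A_x = 2923/554  [A is the centroid of △EDC]
4. A_y = 7873/1662  [A is the centroid of △EDC]
   → A = (2923/554, 7873/1662)
5. F_x = -1  [BC ∥ FD ∩ CD ∥ BF]
6. F_y = 5  [BC ∥ FD ∩ CD ∥ BF]
   → F = (-1, 5)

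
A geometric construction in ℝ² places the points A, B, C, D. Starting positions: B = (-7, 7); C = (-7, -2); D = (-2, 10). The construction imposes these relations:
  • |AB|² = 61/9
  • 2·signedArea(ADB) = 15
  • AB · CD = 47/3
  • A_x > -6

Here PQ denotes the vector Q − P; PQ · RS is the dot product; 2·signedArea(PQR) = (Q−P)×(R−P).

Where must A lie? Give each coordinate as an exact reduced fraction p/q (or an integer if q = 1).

1. A_x = -16/3  [AB · CD = 47/3 ∩ 2·signedArea(ADB) = 15]
2. A_y = 5  [AB · CD = 47/3 ∩ 2·signedArea(ADB) = 15]
   → A = (-16/3, 5)

A = (-16/3, 5)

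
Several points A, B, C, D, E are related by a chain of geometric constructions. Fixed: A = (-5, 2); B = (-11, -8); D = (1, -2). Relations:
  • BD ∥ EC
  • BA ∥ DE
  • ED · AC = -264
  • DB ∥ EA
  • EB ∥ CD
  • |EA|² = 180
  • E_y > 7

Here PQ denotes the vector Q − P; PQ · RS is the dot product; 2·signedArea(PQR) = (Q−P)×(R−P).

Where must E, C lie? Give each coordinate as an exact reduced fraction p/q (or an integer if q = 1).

C = (19, 14)
E = (7, 8)

1. E_x = 7  [DB ∥ EA ∩ BA ∥ DE]
2. E_y = 8  [DB ∥ EA ∩ BA ∥ DE]
   → E = (7, 8)
3. C_x = 19  [EB ∥ CD ∩ BD ∥ EC]
4. C_y = 14  [EB ∥ CD ∩ BD ∥ EC]
   → C = (19, 14)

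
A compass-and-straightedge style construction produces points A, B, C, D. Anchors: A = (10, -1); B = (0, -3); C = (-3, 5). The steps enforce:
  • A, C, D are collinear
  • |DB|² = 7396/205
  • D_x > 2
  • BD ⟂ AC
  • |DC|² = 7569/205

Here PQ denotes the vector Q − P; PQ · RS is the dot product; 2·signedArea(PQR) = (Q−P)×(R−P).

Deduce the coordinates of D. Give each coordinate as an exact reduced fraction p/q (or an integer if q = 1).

D = (516/205, 503/205)

1. D_x = 516/205  [A, C, D are collinear ∩ BD ⟂ AC]
2. D_y = 503/205  [A, C, D are collinear ∩ BD ⟂ AC]
   → D = (516/205, 503/205)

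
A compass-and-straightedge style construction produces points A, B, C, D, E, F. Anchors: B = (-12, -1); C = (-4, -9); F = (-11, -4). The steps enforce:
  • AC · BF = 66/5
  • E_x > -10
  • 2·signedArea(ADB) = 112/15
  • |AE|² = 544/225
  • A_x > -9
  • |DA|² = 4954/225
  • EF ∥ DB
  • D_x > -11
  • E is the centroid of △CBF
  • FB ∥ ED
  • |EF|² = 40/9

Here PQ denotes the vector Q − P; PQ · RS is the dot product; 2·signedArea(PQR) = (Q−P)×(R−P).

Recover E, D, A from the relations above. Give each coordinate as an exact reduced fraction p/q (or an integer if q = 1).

A = (-41/5, -6)
D = (-10, -5/3)
E = (-9, -14/3)

1. E_x = -9  [E is the centroid of △CBF]
2. E_y = -14/3  [E is the centroid of △CBF]
   → E = (-9, -14/3)
3. D_x = -10  [EF ∥ DB ∩ FB ∥ ED]
4. D_y = -5/3  [EF ∥ DB ∩ FB ∥ ED]
   → D = (-10, -5/3)
5. A_x = -41/5  [2·signedArea(ADB) = 112/15 ∩ AC · BF = 66/5]
6. A_y = -6  [2·signedArea(ADB) = 112/15 ∩ AC · BF = 66/5]
   → A = (-41/5, -6)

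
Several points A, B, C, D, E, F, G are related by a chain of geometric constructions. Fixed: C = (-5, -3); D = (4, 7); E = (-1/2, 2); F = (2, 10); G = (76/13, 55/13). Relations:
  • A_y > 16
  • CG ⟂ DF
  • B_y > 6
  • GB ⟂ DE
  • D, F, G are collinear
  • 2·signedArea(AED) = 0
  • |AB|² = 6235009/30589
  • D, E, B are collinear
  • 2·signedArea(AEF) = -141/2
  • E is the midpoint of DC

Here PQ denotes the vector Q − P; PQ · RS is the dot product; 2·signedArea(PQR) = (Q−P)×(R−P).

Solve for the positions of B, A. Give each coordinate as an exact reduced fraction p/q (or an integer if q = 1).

1. B_x = 8116/2353  [D, E, B are collinear ∩ GB ⟂ DE]
2. B_y = 15031/2353  [D, E, B are collinear ∩ GB ⟂ DE]
   → B = (8116/2353, 15031/2353)
3. A_x = 13  [2·signedArea(AED) = 0 ∩ 2·signedArea(AEF) = -141/2]
4. A_y = 17  [2·signedArea(AED) = 0 ∩ 2·signedArea(AEF) = -141/2]
   → A = (13, 17)

A = (13, 17)
B = (8116/2353, 15031/2353)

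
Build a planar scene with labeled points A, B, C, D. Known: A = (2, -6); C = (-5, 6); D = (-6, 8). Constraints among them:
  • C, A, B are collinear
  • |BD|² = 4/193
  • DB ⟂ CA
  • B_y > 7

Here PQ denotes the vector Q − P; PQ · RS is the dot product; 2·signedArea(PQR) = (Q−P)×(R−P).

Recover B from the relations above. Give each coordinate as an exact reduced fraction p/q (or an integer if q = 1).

1. B_x = -1182/193  [C, A, B are collinear ∩ DB ⟂ CA]
2. B_y = 1530/193  [C, A, B are collinear ∩ DB ⟂ CA]
   → B = (-1182/193, 1530/193)

B = (-1182/193, 1530/193)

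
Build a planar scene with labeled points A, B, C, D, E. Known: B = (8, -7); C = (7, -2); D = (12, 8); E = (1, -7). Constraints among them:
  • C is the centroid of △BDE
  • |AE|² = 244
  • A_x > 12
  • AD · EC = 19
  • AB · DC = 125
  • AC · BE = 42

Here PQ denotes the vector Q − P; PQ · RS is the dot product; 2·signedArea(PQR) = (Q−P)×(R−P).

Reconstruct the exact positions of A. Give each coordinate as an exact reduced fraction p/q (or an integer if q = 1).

A = (13, 3)

1. A_x = 13  [AC · BE = 42 ∩ AB · DC = 125]
2. A_y = 3  [AC · BE = 42 ∩ AB · DC = 125]
   → A = (13, 3)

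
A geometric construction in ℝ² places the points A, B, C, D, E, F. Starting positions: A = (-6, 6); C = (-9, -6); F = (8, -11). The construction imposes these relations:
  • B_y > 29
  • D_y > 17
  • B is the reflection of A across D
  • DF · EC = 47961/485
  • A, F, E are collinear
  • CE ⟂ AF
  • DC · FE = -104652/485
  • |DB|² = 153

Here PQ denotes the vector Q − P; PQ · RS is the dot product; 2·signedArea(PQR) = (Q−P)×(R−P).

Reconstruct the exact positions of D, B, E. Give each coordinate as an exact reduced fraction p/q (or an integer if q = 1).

B = (0, 30)
D = (-3, 18)
E = (-642/485, 156/485)

1. E_x = -642/485  [A, F, E are collinear ∩ CE ⟂ AF]
2. E_y = 156/485  [A, F, E are collinear ∩ CE ⟂ AF]
   → E = (-642/485, 156/485)
3. D_x = -3  [DC · FE = -104652/485 ∩ DF · EC = 47961/485]
4. D_y = 18  [DC · FE = -104652/485 ∩ DF · EC = 47961/485]
   → D = (-3, 18)
5. B_x = 0  [B is the reflection of A across D]
6. B_y = 30  [B is the reflection of A across D]
   → B = (0, 30)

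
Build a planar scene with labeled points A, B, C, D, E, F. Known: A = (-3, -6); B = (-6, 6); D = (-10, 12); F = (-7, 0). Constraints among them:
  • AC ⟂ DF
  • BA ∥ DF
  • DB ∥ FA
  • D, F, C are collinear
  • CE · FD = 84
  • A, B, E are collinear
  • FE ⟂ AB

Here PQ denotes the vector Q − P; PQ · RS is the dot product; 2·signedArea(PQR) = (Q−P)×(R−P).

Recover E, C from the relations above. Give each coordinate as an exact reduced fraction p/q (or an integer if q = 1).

C = (-91/17, -112/17)
E = (-79/17, 10/17)

1. E_x = -79/17  [A, B, E are collinear ∩ FE ⟂ AB]
2. E_y = 10/17  [A, B, E are collinear ∩ FE ⟂ AB]
   → E = (-79/17, 10/17)
3. C_x = -91/17  [D, F, C are collinear ∩ AC ⟂ DF]
4. C_y = -112/17  [D, F, C are collinear ∩ AC ⟂ DF]
   → C = (-91/17, -112/17)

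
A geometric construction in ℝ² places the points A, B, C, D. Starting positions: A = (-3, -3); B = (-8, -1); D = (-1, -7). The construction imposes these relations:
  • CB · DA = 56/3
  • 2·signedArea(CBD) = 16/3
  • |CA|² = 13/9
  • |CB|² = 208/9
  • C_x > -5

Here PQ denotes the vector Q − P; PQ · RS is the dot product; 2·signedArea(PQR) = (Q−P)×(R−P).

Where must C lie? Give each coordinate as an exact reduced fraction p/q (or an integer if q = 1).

C = (-4, -11/3)

1. C_x = -4  [2·signedArea(CBD) = 16/3 ∩ CB · DA = 56/3]
2. C_y = -11/3  [2·signedArea(CBD) = 16/3 ∩ CB · DA = 56/3]
   → C = (-4, -11/3)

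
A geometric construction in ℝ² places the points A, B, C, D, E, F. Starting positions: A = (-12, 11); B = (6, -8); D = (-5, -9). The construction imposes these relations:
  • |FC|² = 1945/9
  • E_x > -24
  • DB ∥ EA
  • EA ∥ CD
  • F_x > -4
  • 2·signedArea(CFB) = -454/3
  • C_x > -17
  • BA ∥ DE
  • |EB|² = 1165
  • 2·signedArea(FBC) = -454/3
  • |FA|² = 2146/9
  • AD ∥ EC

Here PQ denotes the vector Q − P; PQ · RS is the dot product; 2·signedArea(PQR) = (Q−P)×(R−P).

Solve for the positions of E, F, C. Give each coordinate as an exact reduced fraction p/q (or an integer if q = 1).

C = (-16, -10)
E = (-23, 10)
F = (-11/3, -2)

1. E_x = -23  [DB ∥ EA ∩ BA ∥ DE]
2. E_y = 10  [DB ∥ EA ∩ BA ∥ DE]
   → E = (-23, 10)
3. C_x = -16  [EA ∥ CD ∩ AD ∥ EC]
4. C_y = -10  [EA ∥ CD ∩ AD ∥ EC]
   → C = (-16, -10)
5. F_x = -11/3  [line 2·x + -22·y + -110/3 = 0 ∩ |FA|² = 2146/9]
6. F_y = -2  [line 2·x + -22·y + -110/3 = 0 ∩ |FA|² = 2146/9]
   → F = (-11/3, -2)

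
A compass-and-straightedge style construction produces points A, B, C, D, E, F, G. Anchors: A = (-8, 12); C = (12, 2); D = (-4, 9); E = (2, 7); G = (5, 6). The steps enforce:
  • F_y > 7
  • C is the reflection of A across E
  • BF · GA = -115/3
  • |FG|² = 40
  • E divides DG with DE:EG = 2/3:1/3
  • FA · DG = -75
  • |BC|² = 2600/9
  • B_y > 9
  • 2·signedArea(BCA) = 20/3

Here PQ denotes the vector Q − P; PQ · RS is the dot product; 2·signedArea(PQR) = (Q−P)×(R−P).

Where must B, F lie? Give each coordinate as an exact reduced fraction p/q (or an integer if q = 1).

1. B_x = -10/3  [line -10·x + -20·y + 460/3 = 0 ∩ |BC|² = 2600/9]
2. B_y = 28/3  [line -10·x + -20·y + 460/3 = 0 ∩ |BC|² = 2600/9]
   → B = (-10/3, 28/3)
3. F_x = -1  [BF · GA = -115/3 ∩ FA · DG = -75]
4. F_y = 8  [BF · GA = -115/3 ∩ FA · DG = -75]
   → F = (-1, 8)

B = (-10/3, 28/3)
F = (-1, 8)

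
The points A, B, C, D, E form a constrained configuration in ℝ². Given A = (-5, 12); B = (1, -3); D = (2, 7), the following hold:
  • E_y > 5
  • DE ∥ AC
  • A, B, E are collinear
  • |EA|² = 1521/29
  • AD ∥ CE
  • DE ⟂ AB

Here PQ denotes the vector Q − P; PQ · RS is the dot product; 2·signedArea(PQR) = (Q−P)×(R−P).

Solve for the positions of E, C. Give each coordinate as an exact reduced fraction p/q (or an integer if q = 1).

C = (-270/29, 298/29)
E = (-67/29, 153/29)

1. E_x = -67/29  [A, B, E are collinear ∩ DE ⟂ AB]
2. E_y = 153/29  [A, B, E are collinear ∩ DE ⟂ AB]
   → E = (-67/29, 153/29)
3. C_x = -270/29  [AD ∥ CE ∩ DE ∥ AC]
4. C_y = 298/29  [AD ∥ CE ∩ DE ∥ AC]
   → C = (-270/29, 298/29)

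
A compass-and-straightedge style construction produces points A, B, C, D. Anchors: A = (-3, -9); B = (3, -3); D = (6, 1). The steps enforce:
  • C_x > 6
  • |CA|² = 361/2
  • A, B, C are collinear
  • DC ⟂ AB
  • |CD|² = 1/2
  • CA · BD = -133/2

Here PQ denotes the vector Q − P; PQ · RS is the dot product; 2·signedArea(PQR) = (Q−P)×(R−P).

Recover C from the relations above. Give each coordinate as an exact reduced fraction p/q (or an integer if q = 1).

1. C_x = 13/2  [A, B, C are collinear ∩ DC ⟂ AB]
2. C_y = 1/2  [A, B, C are collinear ∩ DC ⟂ AB]
   → C = (13/2, 1/2)

C = (13/2, 1/2)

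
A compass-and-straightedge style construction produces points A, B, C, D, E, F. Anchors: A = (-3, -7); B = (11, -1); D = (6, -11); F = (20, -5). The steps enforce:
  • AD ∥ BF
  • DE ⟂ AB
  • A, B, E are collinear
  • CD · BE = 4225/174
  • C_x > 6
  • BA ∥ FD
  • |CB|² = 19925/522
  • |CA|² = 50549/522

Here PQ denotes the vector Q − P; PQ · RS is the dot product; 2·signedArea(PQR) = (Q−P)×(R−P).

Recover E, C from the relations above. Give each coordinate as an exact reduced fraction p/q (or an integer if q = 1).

1. E_x = 183/58  [A, B, E are collinear ∩ DE ⟂ AB]
2. E_y = -253/58  [A, B, E are collinear ∩ DE ⟂ AB]
   → E = (183/58, -253/58)
3. C_x = 1169/174  [line 455/58·x + 195/58·y + -2990/87 = 0 ∩ |CA|² = 50549/522]
4. C_y = -949/174  [line 455/58·x + 195/58·y + -2990/87 = 0 ∩ |CA|² = 50549/522]
   → C = (1169/174, -949/174)

C = (1169/174, -949/174)
E = (183/58, -253/58)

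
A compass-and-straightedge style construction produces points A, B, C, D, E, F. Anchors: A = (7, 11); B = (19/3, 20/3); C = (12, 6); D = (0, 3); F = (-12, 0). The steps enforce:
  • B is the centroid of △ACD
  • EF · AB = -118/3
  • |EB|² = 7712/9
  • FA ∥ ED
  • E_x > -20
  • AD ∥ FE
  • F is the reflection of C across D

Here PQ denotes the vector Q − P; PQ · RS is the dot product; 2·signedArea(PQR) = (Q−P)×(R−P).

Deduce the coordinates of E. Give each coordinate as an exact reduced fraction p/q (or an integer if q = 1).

1. E_x = -19  [FA ∥ ED ∩ AD ∥ FE]
2. E_y = -8  [FA ∥ ED ∩ AD ∥ FE]
   → E = (-19, -8)

E = (-19, -8)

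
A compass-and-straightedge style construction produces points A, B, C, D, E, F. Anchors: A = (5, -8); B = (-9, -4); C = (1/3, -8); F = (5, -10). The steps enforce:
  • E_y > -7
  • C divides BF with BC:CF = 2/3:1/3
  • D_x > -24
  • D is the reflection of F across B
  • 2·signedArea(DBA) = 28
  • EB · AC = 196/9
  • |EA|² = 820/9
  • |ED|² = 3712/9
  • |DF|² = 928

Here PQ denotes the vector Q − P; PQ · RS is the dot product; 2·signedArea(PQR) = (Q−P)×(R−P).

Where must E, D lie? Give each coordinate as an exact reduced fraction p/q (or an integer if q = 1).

D = (-23, 2)
E = (-13/3, -6)

1. E_x = -13/3  [EB · AC = 196/9]
2. E_y = -6  [|EA|² = 820/9]
   → E = (-13/3, -6)
3. D_x = -23  [D is the reflection of F across B]
4. D_y = 2  [D is the reflection of F across B]
   → D = (-23, 2)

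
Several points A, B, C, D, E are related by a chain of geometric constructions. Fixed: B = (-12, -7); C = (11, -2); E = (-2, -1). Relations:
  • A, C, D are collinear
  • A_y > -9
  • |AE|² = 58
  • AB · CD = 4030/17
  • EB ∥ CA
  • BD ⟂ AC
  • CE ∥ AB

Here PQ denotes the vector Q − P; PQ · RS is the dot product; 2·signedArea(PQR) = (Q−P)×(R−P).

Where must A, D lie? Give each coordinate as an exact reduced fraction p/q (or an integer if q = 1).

A = (1, -8)
D = (-138/17, -229/17)

1. A_x = 1  [CE ∥ AB ∩ EB ∥ CA]
2. A_y = -8  [CE ∥ AB ∩ EB ∥ CA]
   → A = (1, -8)
3. D_x = -138/17  [A, C, D are collinear ∩ BD ⟂ AC]
4. D_y = -229/17  [A, C, D are collinear ∩ BD ⟂ AC]
   → D = (-138/17, -229/17)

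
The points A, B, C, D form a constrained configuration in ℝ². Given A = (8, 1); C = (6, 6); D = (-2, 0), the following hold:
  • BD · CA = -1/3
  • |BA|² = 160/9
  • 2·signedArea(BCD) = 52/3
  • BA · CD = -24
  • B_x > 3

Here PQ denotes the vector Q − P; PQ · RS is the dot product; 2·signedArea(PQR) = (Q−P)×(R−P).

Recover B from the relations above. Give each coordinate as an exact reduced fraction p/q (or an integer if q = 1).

1. B_x = 4  [2·signedArea(BCD) = 52/3 ∩ BA · CD = -24]
2. B_y = 7/3  [2·signedArea(BCD) = 52/3 ∩ BA · CD = -24]
   → B = (4, 7/3)

B = (4, 7/3)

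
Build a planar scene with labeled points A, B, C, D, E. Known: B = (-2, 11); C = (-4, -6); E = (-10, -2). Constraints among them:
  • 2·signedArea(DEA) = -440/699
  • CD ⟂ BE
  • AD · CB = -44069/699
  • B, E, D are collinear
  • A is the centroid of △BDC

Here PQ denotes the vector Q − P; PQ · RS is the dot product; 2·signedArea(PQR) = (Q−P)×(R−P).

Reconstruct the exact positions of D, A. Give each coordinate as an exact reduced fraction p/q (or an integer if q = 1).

A = (-3760/699, 647/699)
D = (-2362/233, -518/233)

1. D_x = -2362/233  [B, E, D are collinear ∩ CD ⟂ BE]
2. D_y = -518/233  [B, E, D are collinear ∩ CD ⟂ BE]
   → D = (-2362/233, -518/233)
3. A_x = -3760/699  [A is the centroid of △BDC]
4. A_y = 647/699  [A is the centroid of △BDC]
   → A = (-3760/699, 647/699)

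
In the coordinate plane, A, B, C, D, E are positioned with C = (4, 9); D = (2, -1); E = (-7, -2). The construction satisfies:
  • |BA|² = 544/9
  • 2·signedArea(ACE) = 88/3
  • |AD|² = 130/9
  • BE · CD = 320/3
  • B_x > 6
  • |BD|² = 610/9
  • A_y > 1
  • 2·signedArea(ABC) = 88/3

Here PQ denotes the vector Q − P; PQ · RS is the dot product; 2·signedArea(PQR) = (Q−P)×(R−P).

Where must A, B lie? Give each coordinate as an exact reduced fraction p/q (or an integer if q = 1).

1. B_x = 19/3  [line 2·x + 10·y + -218/3 = 0 ∩ |BD|² = 610/9]
2. B_y = 6  [line 2·x + 10·y + -218/3 = 0 ∩ |BD|² = 610/9]
   → B = (19/3, 6)
3. A_x = -1/3  [2·signedArea(ACE) = 88/3 ∩ 2·signedArea(ABC) = 88/3]
4. A_y = 2  [2·signedArea(ACE) = 88/3 ∩ 2·signedArea(ABC) = 88/3]
   → A = (-1/3, 2)

A = (-1/3, 2)
B = (19/3, 6)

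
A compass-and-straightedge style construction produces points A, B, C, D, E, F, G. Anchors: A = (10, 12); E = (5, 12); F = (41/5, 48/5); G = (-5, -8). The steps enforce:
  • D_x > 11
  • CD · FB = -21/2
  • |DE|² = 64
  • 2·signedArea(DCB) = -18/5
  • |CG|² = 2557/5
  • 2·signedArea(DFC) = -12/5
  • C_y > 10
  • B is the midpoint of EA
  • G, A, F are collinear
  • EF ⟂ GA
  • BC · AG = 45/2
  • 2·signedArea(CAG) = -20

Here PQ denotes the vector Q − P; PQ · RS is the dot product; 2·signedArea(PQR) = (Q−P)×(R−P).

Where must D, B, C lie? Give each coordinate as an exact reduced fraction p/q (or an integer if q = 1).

1. B_x = 15/2  [B is the midpoint of EA]
2. B_y = 12  [B is the midpoint of EA]
   → B = (15/2, 12)
3. C_x = 198/25  [2·signedArea(CAG) = -20 ∩ BC · AG = 45/2]
4. C_y = 264/25  [2·signedArea(CAG) = -20 ∩ BC · AG = 45/2]
   → C = (198/25, 264/25)
5. D_x = 57/5  [2·signedArea(DFC) = -12/5 ∩ CD · FB = -21/2]
6. D_y = 36/5  [2·signedArea(DFC) = -12/5 ∩ CD · FB = -21/2]
   → D = (57/5, 36/5)

B = (15/2, 12)
C = (198/25, 264/25)
D = (57/5, 36/5)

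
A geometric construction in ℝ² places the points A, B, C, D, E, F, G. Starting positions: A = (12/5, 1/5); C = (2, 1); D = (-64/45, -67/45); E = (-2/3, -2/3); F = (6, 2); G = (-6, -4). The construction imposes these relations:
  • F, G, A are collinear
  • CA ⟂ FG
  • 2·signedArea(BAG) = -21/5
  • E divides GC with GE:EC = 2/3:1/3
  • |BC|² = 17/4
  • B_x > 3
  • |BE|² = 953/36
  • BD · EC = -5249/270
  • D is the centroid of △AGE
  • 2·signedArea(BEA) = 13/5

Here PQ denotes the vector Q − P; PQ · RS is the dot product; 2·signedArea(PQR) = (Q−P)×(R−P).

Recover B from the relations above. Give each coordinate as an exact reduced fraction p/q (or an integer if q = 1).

1. B_x = 4  [2·signedArea(BEA) = 13/5 ∩ 2·signedArea(BAG) = -21/5]
2. B_y = 3/2  [2·signedArea(BEA) = 13/5 ∩ 2·signedArea(BAG) = -21/5]
   → B = (4, 3/2)

B = (4, 3/2)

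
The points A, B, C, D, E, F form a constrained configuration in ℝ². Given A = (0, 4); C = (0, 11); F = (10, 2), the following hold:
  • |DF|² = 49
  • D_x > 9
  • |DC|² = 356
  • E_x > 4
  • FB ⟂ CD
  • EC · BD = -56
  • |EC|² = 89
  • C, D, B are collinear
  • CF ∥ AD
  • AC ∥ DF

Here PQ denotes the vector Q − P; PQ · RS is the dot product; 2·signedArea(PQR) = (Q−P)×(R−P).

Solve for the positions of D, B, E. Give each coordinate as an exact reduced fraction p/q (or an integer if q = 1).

1. D_x = 10  [AC ∥ DF ∩ CF ∥ AD]
2. D_y = -5  [AC ∥ DF ∩ CF ∥ AD]
   → D = (10, -5)
3. B_x = 610/89  [C, D, B are collinear ∩ FB ⟂ CD]
4. B_y = 3/89  [C, D, B are collinear ∩ FB ⟂ CD]
   → B = (610/89, 3/89)
5. E_x = 5  [line -280/89·x + 448/89·y + 56/89 = 0 ∩ |EC|² = 89]
6. E_y = 3  [line -280/89·x + 448/89·y + 56/89 = 0 ∩ |EC|² = 89]
   → E = (5, 3)

B = (610/89, 3/89)
D = (10, -5)
E = (5, 3)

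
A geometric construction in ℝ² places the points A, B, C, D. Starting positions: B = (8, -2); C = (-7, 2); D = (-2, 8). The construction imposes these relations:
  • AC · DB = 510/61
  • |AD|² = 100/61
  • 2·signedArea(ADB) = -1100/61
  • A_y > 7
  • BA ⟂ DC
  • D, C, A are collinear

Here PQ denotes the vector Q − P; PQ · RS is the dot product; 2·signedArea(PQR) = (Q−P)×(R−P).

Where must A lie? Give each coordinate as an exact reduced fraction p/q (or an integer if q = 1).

1. A_x = -172/61  [D, C, A are collinear ∩ BA ⟂ DC]
2. A_y = 428/61  [D, C, A are collinear ∩ BA ⟂ DC]
   → A = (-172/61, 428/61)

A = (-172/61, 428/61)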